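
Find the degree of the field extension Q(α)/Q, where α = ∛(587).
[Q(α):Q] = 3

The minimal polynomial of α is x^3 - 587, irreducible over Q since 587 is not a perfect cube (so x^3 - 587 has no rational root). Hence [Q(α):Q] = deg(m_α) = 3.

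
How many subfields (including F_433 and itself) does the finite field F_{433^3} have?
F_{433^3} has 2 subfields

The subfields of F_{p^n} are exactly the fields F_{p^d} for d | n (each is the fixed field of the unique index-d subgroup of Gal(F_{p^n}/F_p) ≅ Z/nZ). The divisors of n = 3 are {1, 3}, giving 2 subfields: F_{433^1}, F_{433^3}.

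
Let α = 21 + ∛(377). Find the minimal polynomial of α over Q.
m_α(x) = x^3 - 63x^2 + 1323x - 9638

Set β = α - 21 = ∛(377), so β^3 = 377. Then (α - 21)^3 - 377 = 0, i.e. α is a root of g(x) = (x - 21)^3 - 377 = x^3 - 63x^2 + 1323x - 9638. Since g(x) = h(x - 21) where h(x) = x^3 - 377, and h is irreducible over Q (because 377 is not a perfect cube, so h has no rational root, and a monic cubic with no rational root is irreducible), g is also irreducible (irreducibility is preserved under the substitution x → x - 21). Hence m_α(x) = x^3 - 63x^2 + 1323x - 9638.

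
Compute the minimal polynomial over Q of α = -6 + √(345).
m_α(x) = x^2 + 12x - 309

From α + 6 = √(345), squaring gives (α + 6)^2 = 345, i.e. α^2 + 12α + 36 = 345, so α^2 + 12α - 309 = 0. The discriminant of x^2 + 12x - 309 is (12)^2 - 4·(-309) = 144 + 1236 = 1380, and 4·(345) is not a perfect square in Q since 345 is squarefree and ≠ 1. Hence x^2 + 12x - 309 is irreducible over Q and is the minimal polynomial of α.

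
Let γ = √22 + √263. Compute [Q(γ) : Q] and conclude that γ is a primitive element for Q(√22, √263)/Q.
[Q(γ) : Q] = 4 (equivalently, Q(γ) = Q(√22, √263))

Obviously Q(γ) ⊆ Q(√22, √263), and [Q(√22, √263):Q] = 4 (since 22, 263 are distinct squarefree integers > 1 with 5786 not a perfect square). To show equality we compute the minimal polynomial of γ. From γ = √22 + √263: γ^2 = 22 + 2√(5786) + 263 = 285 + 2√(5786), so γ^2 - 285 = 2√(5786); squaring, (γ^2 - 285)^2 = 4·5786, i.e. γ^4 - 570γ^2 + 81225 - 23144 = 0, i.e. γ^4 - 570γ^2 + 58081 = 0. So γ is a root of x^4 - 570x^2 + 58081. This polynomial is irreducible over Q: it has no rational root (each ±√22 ± √263 is irrational), and any factorization into two quadratics over Q would force √(5786) ∈ Q (pairing opposite roots) or √22, √263 ∈ Q (other pairings), all impossible. Hence [Q(γ):Q] = 4 = [Q(√22, √263):Q], so Q(γ) = Q(√22, √263).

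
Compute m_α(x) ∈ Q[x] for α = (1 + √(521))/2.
m_α(x) = x^2 - x - 130

From 2α - 1 = √(521), squaring gives (2α - 1)^2 = 521, i.e. 4α^2 - 4α + 1 = 521, so α^2 - α + (1 - 521)/4 = 0. Since 521 ≡ 1 (mod 4), (1 - 521)/4 = -130 ∈ Z. The polynomial x^2 - x - 130 has discriminant 1 - 4·(-130) = 521, which is not a perfect square in Q (d = 521 is squarefree and ≠ 1), so x^2 - x - 130 is irreducible over Q. It is the minimal polynomial of α.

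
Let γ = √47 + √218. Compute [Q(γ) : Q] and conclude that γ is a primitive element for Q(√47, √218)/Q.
[Q(γ) : Q] = 4 (equivalently, Q(γ) = Q(√47, √218))

Obviously Q(γ) ⊆ Q(√47, √218), and [Q(√47, √218):Q] = 4 (since 47, 218 are distinct squarefree integers > 1 with 10246 not a perfect square). To show equality we compute the minimal polynomial of γ. From γ = √47 + √218: γ^2 = 47 + 2√(10246) + 218 = 265 + 2√(10246), so γ^2 - 265 = 2√(10246); squaring, (γ^2 - 265)^2 = 4·10246, i.e. γ^4 - 530γ^2 + 70225 - 40984 = 0, i.e. γ^4 - 530γ^2 + 29241 = 0. So γ is a root of x^4 - 530x^2 + 29241. This polynomial is irreducible over Q: it has no rational root (each ±√47 ± √218 is irrational), and any factorization into two quadratics over Q would force √(10246) ∈ Q (pairing opposite roots) or √47, √218 ∈ Q (other pairings), all impossible. Hence [Q(γ):Q] = 4 = [Q(√47, √218):Q], so Q(γ) = Q(√47, √218).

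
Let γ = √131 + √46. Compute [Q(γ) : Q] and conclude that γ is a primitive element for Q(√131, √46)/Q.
[Q(γ) : Q] = 4 (equivalently, Q(γ) = Q(√131, √46))

Obviously Q(γ) ⊆ Q(√131, √46), and [Q(√131, √46):Q] = 4 (since 131, 46 are distinct squarefree integers > 1 with 6026 not a perfect square). To show equality we compute the minimal polynomial of γ. From γ = √131 + √46: γ^2 = 131 + 2√(6026) + 46 = 177 + 2√(6026), so γ^2 - 177 = 2√(6026); squaring, (γ^2 - 177)^2 = 4·6026, i.e. γ^4 - 354γ^2 + 31329 - 24104 = 0, i.e. γ^4 - 354γ^2 + 7225 = 0. So γ is a root of x^4 - 354x^2 + 7225. This polynomial is irreducible over Q: it has no rational root (each ±√131 ± √46 is irrational), and any factorization into two quadratics over Q would force √(6026) ∈ Q (pairing opposite roots) or √131, √46 ∈ Q (other pairings), all impossible. Hence [Q(γ):Q] = 4 = [Q(√131, √46):Q], so Q(γ) = Q(√131, √46).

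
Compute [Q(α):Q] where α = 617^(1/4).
[Q(α):Q] = 4

α is a root of x^4 - 617. By Eisenstein's criterion at the prime p = 617 (which divides the constant term 617 but p^2 = 380689 does not, since 617 is squarefree), x^4 - 617 is irreducible over Q. Hence [Q(α):Q] = 4.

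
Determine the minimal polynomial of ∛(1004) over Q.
m_α(x) = x^3 - 1004

α satisfies α^3 = 1004, so x^3 - 1004 annihilates α. By the rational root test, a rational root p/q (in lowest terms) of x^3 - 1004 would satisfy p^3 = 1004 q^3, forcing q = 1 and p^3 = 1004; but 1004 is not a perfect cube, contradiction. A monic cubic over Q with no rational root is irreducible (any nontrivial factorization would include a linear factor). Hence x^3 - 1004 is the minimal polynomial of α, and in particular [Q(α):Q] = 3.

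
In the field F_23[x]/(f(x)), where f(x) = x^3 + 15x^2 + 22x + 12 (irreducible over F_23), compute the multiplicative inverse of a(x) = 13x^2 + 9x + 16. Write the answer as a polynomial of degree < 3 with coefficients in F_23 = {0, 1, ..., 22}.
a(x)^(-1) ≡ 6x^2 + 2x + 12 (mod f(x))

Since f is irreducible over F_23, F_23[x]/(f) is a field and a(x) ≠ 0 has an inverse. Apply the extended Euclidean algorithm to f(x) and a(x) in F_23[x]: f(x) = (16x + 6)·a(x) + (11x + 8);  a(x) = (20x + 3)·(11x + 8) + (15). The last nonzero remainder is the constant 15 = gcd(f, a) in F_23. Back-substituting through the division chain expresses 15 = s(x)·a(x) + t(x)·f(x) with s(x) ≡ 21x^2 + 7x + 19 (mod f), so (21x^2 + 7x + 19)·a(x) ≡ 15 (mod f). Multiplying by 15^(-1) ≡ 20 in F_23 gives a(x)^(-1) ≡ 20·(21x^2 + 7x + 19) ≡ 6x^2 + 2x + 12 (mod f). Check: (13x^2 + 9x + 16)·(6x^2 + 2x + 12) = 9x^4 + 11x^3 + 17x^2 + 2x + 8 ≡ 1 (mod x^3 + 15x^2 + 22x + 12).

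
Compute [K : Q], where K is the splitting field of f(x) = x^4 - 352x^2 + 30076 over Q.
[K : Q] = 4

Solving the quadratic in x^2: x^2 = (352 ± √(352^2 - 4·30076))/2 = (352 ± √3600)/2 = (352 ± 60)/2, giving x^2 = 146 or x^2 = 206. So f(x) = (x^2 - 146)(x^2 - 206) and the roots of f are ±√146, ±√206. Hence the splitting field is K = Q(√146, √206). Since 146 and 206 are distinct squarefree integers > 1, their product 30076 is not a perfect square, so √206 ∉ Q(√146). By the tower law [K:Q] = [Q(√146,√206):Q(√146)] · [Q(√146):Q] = 2 · 2 = 4.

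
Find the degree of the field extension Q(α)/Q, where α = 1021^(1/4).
[Q(α):Q] = 4

α is a root of x^4 - 1021. By Eisenstein's criterion at the prime p = 1021 (which divides the constant term 1021 but p^2 = 1042441 does not, since 1021 is squarefree), x^4 - 1021 is irreducible over Q. Hence [Q(α):Q] = 4.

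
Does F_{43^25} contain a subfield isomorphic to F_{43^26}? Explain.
No: F_{43^26} is not a subfield of F_{43^25}

F_{p^m} embeds in F_{p^n} iff m | n. Here 26 ∤ 25 (since 25 = 0·26 + 25 with remainder 25 ≠ 0), so F_{43^26} is not a subfield of F_{43^25}. Equivalently: if it were, the tower law would give 26 = [F_{43^26}:F_43] dividing [F_{43^25}:F_43] = 25, contradiction.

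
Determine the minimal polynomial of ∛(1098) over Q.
m_α(x) = x^3 - 1098

α satisfies α^3 = 1098, so x^3 - 1098 annihilates α. By the rational root test, a rational root p/q (in lowest terms) of x^3 - 1098 would satisfy p^3 = 1098 q^3, forcing q = 1 and p^3 = 1098; but 1098 is not a perfect cube, contradiction. A monic cubic over Q with no rational root is irreducible (any nontrivial factorization would include a linear factor). Hence x^3 - 1098 is the minimal polynomial of α, and in particular [Q(α):Q] = 3.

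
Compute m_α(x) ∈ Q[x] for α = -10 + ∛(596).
m_α(x) = x^3 + 30x^2 + 300x + 404

Set β = α + 10 = ∛(596), so β^3 = 596. Then (α + 10)^3 - 596 = 0, i.e. α is a root of g(x) = (x + 10)^3 - 596 = x^3 + 30x^2 + 300x + 404. Since g(x) = h(x + 10) where h(x) = x^3 - 596, and h is irreducible over Q (because 596 is not a perfect cube, so h has no rational root, and a monic cubic with no rational root is irreducible), g is also irreducible (irreducibility is preserved under the substitution x → x + 10). Hence m_α(x) = x^3 + 30x^2 + 300x + 404.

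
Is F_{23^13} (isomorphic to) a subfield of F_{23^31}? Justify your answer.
No: F_{23^13} is not a subfield of F_{23^31}

F_{p^m} embeds in F_{p^n} iff m | n. Here 13 ∤ 31 (since 31 = 2·13 + 5 with remainder 5 ≠ 0), so F_{23^13} is not a subfield of F_{23^31}. Equivalently: if it were, the tower law would give 13 = [F_{23^13}:F_23] dividing [F_{23^31}:F_23] = 31, contradiction.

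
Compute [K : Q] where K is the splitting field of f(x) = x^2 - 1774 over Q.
[K : Q] = 2

f(x) = x^2 - 1774 factors as (x - √1774)(x + √1774). The splitting field is K = Q(√1774). Since 1774 is squarefree and > 1, it is not a perfect square, so x^2 - 1774 is irreducible over Q and [Q(√1774) : Q] = 2. Hence [K : Q] = 2.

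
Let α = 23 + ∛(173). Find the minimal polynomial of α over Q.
m_α(x) = x^3 - 69x^2 + 1587x - 12340

Set β = α - 23 = ∛(173), so β^3 = 173. Then (α - 23)^3 - 173 = 0, i.e. α is a root of g(x) = (x - 23)^3 - 173 = x^3 - 69x^2 + 1587x - 12340. Since g(x) = h(x - 23) where h(x) = x^3 - 173, and h is irreducible over Q (because 173 is not a perfect cube, so h has no rational root, and a monic cubic with no rational root is irreducible), g is also irreducible (irreducibility is preserved under the substitution x → x - 23). Hence m_α(x) = x^3 - 69x^2 + 1587x - 12340.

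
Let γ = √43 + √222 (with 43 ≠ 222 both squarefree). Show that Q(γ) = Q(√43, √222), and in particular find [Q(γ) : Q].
[Q(γ) : Q] = 4 (equivalently, Q(γ) = Q(√43, √222))

Obviously Q(γ) ⊆ Q(√43, √222), and [Q(√43, √222):Q] = 4 (since 43, 222 are distinct squarefree integers > 1 with 9546 not a perfect square). To show equality we compute the minimal polynomial of γ. From γ = √43 + √222: γ^2 = 43 + 2√(9546) + 222 = 265 + 2√(9546), so γ^2 - 265 = 2√(9546); squaring, (γ^2 - 265)^2 = 4·9546, i.e. γ^4 - 530γ^2 + 70225 - 38184 = 0, i.e. γ^4 - 530γ^2 + 32041 = 0. So γ is a root of x^4 - 530x^2 + 32041. This polynomial is irreducible over Q: it has no rational root (each ±√43 ± √222 is irrational), and any factorization into two quadratics over Q would force √(9546) ∈ Q (pairing opposite roots) or √43, √222 ∈ Q (other pairings), all impossible. Hence [Q(γ):Q] = 4 = [Q(√43, √222):Q], so Q(γ) = Q(√43, √222).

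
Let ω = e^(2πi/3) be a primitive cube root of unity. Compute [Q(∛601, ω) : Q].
[Q(∛601, ω) : Q] = 6

[Q(∛601):Q] = 3 (min poly x^3 - 601, irreducible since 601 is not a perfect cube). [Q(ω):Q] = 2 (min poly x^2 + x + 1). Since Q(∛601) ⊂ R and ω ∉ R, we have ω ∉ Q(∛601), so x^2 + x + 1 remains irreducible over Q(∛601) and [Q(∛601, ω) : Q(∛601)] = 2. By the tower law, [Q(∛601, ω) : Q] = 3 · 2 = 6. (In fact Q(∛601, ω) is the splitting field of x^3 - 601 over Q.)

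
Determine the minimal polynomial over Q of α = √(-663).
m_α(x) = x^2 + 663

α satisfies α^2 + 663 = 0, so x^2 + 663 annihilates α. Since d = -663 is squarefree and ≠ 1, it is not a perfect square in Q, so x^2 + 663 has no rational root and is therefore irreducible over Q (a degree-2 polynomial over a field is irreducible iff it has no root). Hence m_α(x) = x^2 + 663.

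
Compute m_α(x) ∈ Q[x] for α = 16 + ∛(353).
m_α(x) = x^3 - 48x^2 + 768x - 4449

Set β = α - 16 = ∛(353), so β^3 = 353. Then (α - 16)^3 - 353 = 0, i.e. α is a root of g(x) = (x - 16)^3 - 353 = x^3 - 48x^2 + 768x - 4449. Since g(x) = h(x - 16) where h(x) = x^3 - 353, and h is irreducible over Q (because 353 is not a perfect cube, so h has no rational root, and a monic cubic with no rational root is irreducible), g is also irreducible (irreducibility is preserved under the substitution x → x - 16). Hence m_α(x) = x^3 - 48x^2 + 768x - 4449.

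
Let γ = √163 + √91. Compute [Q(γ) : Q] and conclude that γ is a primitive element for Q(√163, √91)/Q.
[Q(γ) : Q] = 4 (equivalently, Q(γ) = Q(√163, √91))

Obviously Q(γ) ⊆ Q(√163, √91), and [Q(√163, √91):Q] = 4 (since 163, 91 are distinct squarefree integers > 1 with 14833 not a perfect square). To show equality we compute the minimal polynomial of γ. From γ = √163 + √91: γ^2 = 163 + 2√(14833) + 91 = 254 + 2√(14833), so γ^2 - 254 = 2√(14833); squaring, (γ^2 - 254)^2 = 4·14833, i.e. γ^4 - 508γ^2 + 64516 - 59332 = 0, i.e. γ^4 - 508γ^2 + 5184 = 0. So γ is a root of x^4 - 508x^2 + 5184. This polynomial is irreducible over Q: it has no rational root (each ±√163 ± √91 is irrational), and any factorization into two quadratics over Q would force √(14833) ∈ Q (pairing opposite roots) or √163, √91 ∈ Q (other pairings), all impossible. Hence [Q(γ):Q] = 4 = [Q(√163, √91):Q], so Q(γ) = Q(√163, √91).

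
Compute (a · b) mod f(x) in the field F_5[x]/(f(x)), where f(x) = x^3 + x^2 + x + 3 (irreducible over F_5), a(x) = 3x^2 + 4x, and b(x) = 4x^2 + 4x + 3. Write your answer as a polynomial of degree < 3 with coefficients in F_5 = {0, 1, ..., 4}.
a · b ≡ 2x^2 + 2 (mod f(x))

Multiply in F_5[x]: a(x)·b(x) = (3x^2 + 4x)·(4x^2 + 4x + 3) = 2x^4 + 3x^3 + 2x. This has degree ≥ 3, so divide by f(x) over F_5: 2x^4 + 3x^3 + 2x = (2x + 1)·(x^3 + x^2 + x + 3) + (2x^2 + 2). Hence a·b ≡ 2x^2 + 2 (mod f). (F_5[x]/(f) is a field with 5^3 = 125 elements since f is irreducible of degree 3.)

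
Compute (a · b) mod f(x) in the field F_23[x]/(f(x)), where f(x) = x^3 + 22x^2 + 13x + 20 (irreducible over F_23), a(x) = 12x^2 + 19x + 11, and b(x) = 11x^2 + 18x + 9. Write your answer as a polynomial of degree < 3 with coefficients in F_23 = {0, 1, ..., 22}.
a · b ≡ 10x^2 + 10x + 22 (mod f(x))

Multiply in F_23[x]: a(x)·b(x) = (12x^2 + 19x + 11)·(11x^2 + 18x + 9) = 17x^4 + 11x^3 + 19x^2 + x + 7. This has degree ≥ 3, so divide by f(x) over F_23: 17x^4 + 11x^3 + 19x^2 + x + 7 = (17x + 5)·(x^3 + 22x^2 + 13x + 20) + (10x^2 + 10x + 22). Hence a·b ≡ 10x^2 + 10x + 22 (mod f). (F_23[x]/(f) is a field with 23^3 = 12167 elements since f is irreducible of degree 3.)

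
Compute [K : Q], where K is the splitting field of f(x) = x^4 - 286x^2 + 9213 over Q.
[K : Q] = 4

Solving the quadratic in x^2: x^2 = (286 ± √(286^2 - 4·9213))/2 = (286 ± √44944)/2 = (286 ± 212)/2, giving x^2 = 37 or x^2 = 249. So f(x) = (x^2 - 37)(x^2 - 249) and the roots of f are ±√37, ±√249. Hence the splitting field is K = Q(√37, √249). Since 37 and 249 are distinct squarefree integers > 1, their product 9213 is not a perfect square, so √249 ∉ Q(√37). By the tower law [K:Q] = [Q(√37,√249):Q(√37)] · [Q(√37):Q] = 2 · 2 = 4.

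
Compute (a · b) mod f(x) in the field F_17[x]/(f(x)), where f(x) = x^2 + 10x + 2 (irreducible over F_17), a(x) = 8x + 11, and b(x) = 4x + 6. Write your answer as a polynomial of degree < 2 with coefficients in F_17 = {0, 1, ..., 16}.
a · b ≡ 10x + 2 (mod f(x))

Multiply in F_17[x]: a(x)·b(x) = (8x + 11)·(4x + 6) = 15x^2 + 7x + 15. This has degree ≥ 2, so divide by f(x) over F_17: 15x^2 + 7x + 15 = (15)·(x^2 + 10x + 2) + (10x + 2). Hence a·b ≡ 10x + 2 (mod f). (F_17[x]/(f) is a field with 17^2 = 289 elements since f is irreducible of degree 2.)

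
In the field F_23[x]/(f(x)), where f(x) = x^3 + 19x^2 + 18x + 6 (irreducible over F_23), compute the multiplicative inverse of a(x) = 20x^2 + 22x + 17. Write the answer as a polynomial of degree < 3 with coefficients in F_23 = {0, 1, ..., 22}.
a(x)^(-1) ≡ 14x^2 + 15x + 16 (mod f(x))

Since f is irreducible over F_23, F_23[x]/(f) is a field and a(x) ≠ 0 has an inverse. Apply the extended Euclidean algorithm to f(x) and a(x) in F_23[x]: f(x) = (15x + 4)·a(x) + (20x + 7);  a(x) = (x + 18)·(20x + 7) + (6). The last nonzero remainder is the constant 6 = gcd(f, a) in F_23. Back-substituting through the division chain expresses 6 = s(x)·a(x) + t(x)·f(x) with s(x) ≡ 15x^2 + 21x + 4 (mod f), so (15x^2 + 21x + 4)·a(x) ≡ 6 (mod f). Multiplying by 6^(-1) ≡ 4 in F_23 gives a(x)^(-1) ≡ 4·(15x^2 + 21x + 4) ≡ 14x^2 + 15x + 16 (mod f). Check: (20x^2 + 22x + 17)·(14x^2 + 15x + 16) = 4x^4 + 10x^3 + 14x^2 + 9x + 19 ≡ 1 (mod x^3 + 19x^2 + 18x + 6).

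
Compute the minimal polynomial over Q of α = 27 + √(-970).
m_α(x) = x^2 - 54x + 1699

From α - 27 = √(-970), squaring gives (α - 27)^2 = -970, i.e. α^2 - 54α + 729 = -970, so α^2 - 54α + 1699 = 0. The discriminant of x^2 - 54x + 1699 is (-54)^2 - 4·(1699) = 2916 - 6796 = -3880, and 4·(-970) is not a perfect square in Q since -970 is squarefree and ≠ 1. Hence x^2 - 54x + 1699 is irreducible over Q and is the minimal polynomial of α.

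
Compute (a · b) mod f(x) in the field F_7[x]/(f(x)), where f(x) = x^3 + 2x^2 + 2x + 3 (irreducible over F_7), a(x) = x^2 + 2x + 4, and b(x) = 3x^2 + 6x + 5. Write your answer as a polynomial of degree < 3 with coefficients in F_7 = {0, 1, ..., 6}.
a · b ≡ 4x^2 + 6x + 2 (mod f(x))

Multiply in F_7[x]: a(x)·b(x) = (x^2 + 2x + 4)·(3x^2 + 6x + 5) = 3x^4 + 5x^3 + x^2 + 6x + 6. This has degree ≥ 3, so divide by f(x) over F_7: 3x^4 + 5x^3 + x^2 + 6x + 6 = (3x + 6)·(x^3 + 2x^2 + 2x + 3) + (4x^2 + 6x + 2). Hence a·b ≡ 4x^2 + 6x + 2 (mod f). (F_7[x]/(f) is a field with 7^3 = 343 elements since f is irreducible of degree 3.)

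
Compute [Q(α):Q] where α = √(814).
[Q(α):Q] = 2

[Q(α):Q] equals the degree of the minimal polynomial of α. Here α^2 = 814 and x^2 - 814 is irreducible (d = 814 is squarefree, ≠ 1, hence not a square), so deg(m_α) = 2. Thus [Q(α):Q] = 2.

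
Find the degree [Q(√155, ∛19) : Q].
[Q(√155, ∛19) : Q] = 6

Let L = Q(√155, ∛19). Since Q(√155) ⊂ L and [Q(√155):Q] = 2, the tower law gives 2 | [L:Q]. Likewise Q(∛19) ⊂ L with [Q(∛19):Q] = 3 (because 19 is not a perfect cube), so 3 | [L:Q]. As gcd(2,3) = 1, [L:Q] is divisible by 6. Conversely L is generated over Q by √155 and ∛19, so [L:Q] ≤ 2·3 = 6. Therefore [Q(√155, ∛19) : Q] = 6.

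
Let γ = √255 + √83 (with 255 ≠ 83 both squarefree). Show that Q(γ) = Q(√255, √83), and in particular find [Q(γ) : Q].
[Q(γ) : Q] = 4 (equivalently, Q(γ) = Q(√255, √83))

Obviously Q(γ) ⊆ Q(√255, √83), and [Q(√255, √83):Q] = 4 (since 255, 83 are distinct squarefree integers > 1 with 21165 not a perfect square). To show equality we compute the minimal polynomial of γ. From γ = √255 + √83: γ^2 = 255 + 2√(21165) + 83 = 338 + 2√(21165), so γ^2 - 338 = 2√(21165); squaring, (γ^2 - 338)^2 = 4·21165, i.e. γ^4 - 676γ^2 + 114244 - 84660 = 0, i.e. γ^4 - 676γ^2 + 29584 = 0. So γ is a root of x^4 - 676x^2 + 29584. This polynomial is irreducible over Q: it has no rational root (each ±√255 ± √83 is irrational), and any factorization into two quadratics over Q would force √(21165) ∈ Q (pairing opposite roots) or √255, √83 ∈ Q (other pairings), all impossible. Hence [Q(γ):Q] = 4 = [Q(√255, √83):Q], so Q(γ) = Q(√255, √83).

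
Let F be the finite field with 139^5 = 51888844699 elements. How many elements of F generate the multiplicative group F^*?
There are φ(51888844698) = 16140748800 primitive elements

F_q^* is cyclic of order q - 1 = 51888844698. A cyclic group of order m has exactly φ(m) generators. Here m = 51888844698 = 2 · 3 · 23 · 41 · 9170881, so the number of primitive elements is φ(51888844698) = 16140748800.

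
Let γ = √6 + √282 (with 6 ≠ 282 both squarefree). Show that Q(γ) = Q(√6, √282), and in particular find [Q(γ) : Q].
[Q(γ) : Q] = 4 (equivalently, Q(γ) = Q(√6, √282))

Obviously Q(γ) ⊆ Q(√6, √282), and [Q(√6, √282):Q] = 4 (since 6, 282 are distinct squarefree integers > 1 with 1692 not a perfect square). To show equality we compute the minimal polynomial of γ. From γ = √6 + √282: γ^2 = 6 + 2√(1692) + 282 = 288 + 2√(1692), so γ^2 - 288 = 2√(1692); squaring, (γ^2 - 288)^2 = 4·1692, i.e. γ^4 - 576γ^2 + 82944 - 6768 = 0, i.e. γ^4 - 576γ^2 + 76176 = 0. So γ is a root of x^4 - 576x^2 + 76176. This polynomial is irreducible over Q: it has no rational root (each ±√6 ± √282 is irrational), and any factorization into two quadratics over Q would force √(1692) ∈ Q (pairing opposite roots) or √6, √282 ∈ Q (other pairings), all impossible. Hence [Q(γ):Q] = 4 = [Q(√6, √282):Q], so Q(γ) = Q(√6, √282).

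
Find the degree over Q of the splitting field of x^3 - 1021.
[K : Q] = 6

The roots of x^3 - 1021 are ∛1021, ω∛1021, ω^2∛1021 where ω = e^(2πi/3) is a primitive cube root of unity, so K = Q(∛1021, ω). Now [Q(∛1021):Q] = 3 (since 1021 is not a perfect cube, x^3 - 1021 is irreducible) and [Q(ω):Q] = 2. Both 2 and 3 divide [K:Q], and [K:Q] ≤ 3·2 = 6, so [K:Q] = 6. (Equivalently: Q(∛1021) ⊂ R but ω ∉ R, so [K : Q(∛1021)] = 2.)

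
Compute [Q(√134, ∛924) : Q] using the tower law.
[Q(√134, ∛924) : Q] = 6

Let L = Q(√134, ∛924). Since Q(√134) ⊂ L and [Q(√134):Q] = 2, the tower law gives 2 | [L:Q]. Likewise Q(∛924) ⊂ L with [Q(∛924):Q] = 3 (because 924 is not a perfect cube), so 3 | [L:Q]. As gcd(2,3) = 1, [L:Q] is divisible by 6. Conversely L is generated over Q by √134 and ∛924, so [L:Q] ≤ 2·3 = 6. Therefore [Q(√134, ∛924) : Q] = 6.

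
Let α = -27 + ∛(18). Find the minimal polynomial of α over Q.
m_α(x) = x^3 + 81x^2 + 2187x + 19665

Set β = α + 27 = ∛(18), so β^3 = 18. Then (α + 27)^3 - 18 = 0, i.e. α is a root of g(x) = (x + 27)^3 - 18 = x^3 + 81x^2 + 2187x + 19665. Since g(x) = h(x + 27) where h(x) = x^3 - 18, and h is irreducible over Q (because 18 is not a perfect cube, so h has no rational root, and a monic cubic with no rational root is irreducible), g is also irreducible (irreducibility is preserved under the substitution x → x + 27). Hence m_α(x) = x^3 + 81x^2 + 2187x + 19665.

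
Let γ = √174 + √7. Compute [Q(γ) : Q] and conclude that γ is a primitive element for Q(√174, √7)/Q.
[Q(γ) : Q] = 4 (equivalently, Q(γ) = Q(√174, √7))

Obviously Q(γ) ⊆ Q(√174, √7), and [Q(√174, √7):Q] = 4 (since 174, 7 are distinct squarefree integers > 1 with 1218 not a perfect square). To show equality we compute the minimal polynomial of γ. From γ = √174 + √7: γ^2 = 174 + 2√(1218) + 7 = 181 + 2√(1218), so γ^2 - 181 = 2√(1218); squaring, (γ^2 - 181)^2 = 4·1218, i.e. γ^4 - 362γ^2 + 32761 - 4872 = 0, i.e. γ^4 - 362γ^2 + 27889 = 0. So γ is a root of x^4 - 362x^2 + 27889. This polynomial is irreducible over Q: it has no rational root (each ±√174 ± √7 is irrational), and any factorization into two quadratics over Q would force √(1218) ∈ Q (pairing opposite roots) or √174, √7 ∈ Q (other pairings), all impossible. Hence [Q(γ):Q] = 4 = [Q(√174, √7):Q], so Q(γ) = Q(√174, √7).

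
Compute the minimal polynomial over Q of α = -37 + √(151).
m_α(x) = x^2 + 74x + 1218

From α + 37 = √(151), squaring gives (α + 37)^2 = 151, i.e. α^2 + 74α + 1369 = 151, so α^2 + 74α + 1218 = 0. The discriminant of x^2 + 74x + 1218 is (74)^2 - 4·(1218) = 5476 - 4872 = 604, and 4·(151) is not a perfect square in Q since 151 is squarefree and ≠ 1. Hence x^2 + 74x + 1218 is irreducible over Q and is the minimal polynomial of α.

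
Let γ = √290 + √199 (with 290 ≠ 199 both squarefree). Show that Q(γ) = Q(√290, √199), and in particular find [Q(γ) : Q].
[Q(γ) : Q] = 4 (equivalently, Q(γ) = Q(√290, √199))

Obviously Q(γ) ⊆ Q(√290, √199), and [Q(√290, √199):Q] = 4 (since 290, 199 are distinct squarefree integers > 1 with 57710 not a perfect square). To show equality we compute the minimal polynomial of γ. From γ = √290 + √199: γ^2 = 290 + 2√(57710) + 199 = 489 + 2√(57710), so γ^2 - 489 = 2√(57710); squaring, (γ^2 - 489)^2 = 4·57710, i.e. γ^4 - 978γ^2 + 239121 - 230840 = 0, i.e. γ^4 - 978γ^2 + 8281 = 0. So γ is a root of x^4 - 978x^2 + 8281. This polynomial is irreducible over Q: it has no rational root (each ±√290 ± √199 is irrational), and any factorization into two quadratics over Q would force √(57710) ∈ Q (pairing opposite roots) or √290, √199 ∈ Q (other pairings), all impossible. Hence [Q(γ):Q] = 4 = [Q(√290, √199):Q], so Q(γ) = Q(√290, √199).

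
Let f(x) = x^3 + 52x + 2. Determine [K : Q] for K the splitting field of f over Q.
[K : Q] = 6

By the rational root test, any rational root of the monic integer polynomial f(x) = x^3 + 52x + 2 must be an integer dividing the constant term 2, i.e. one of ±{1, 2}. Evaluating: f(1) = 55, f(-1) = -51, f(2) = 114, f(-2) = -110; none is 0, so f has no rational root and is therefore irreducible over Q (a cubic with no linear factor over a field is irreducible). For an irreducible cubic, the Galois group is A_3 or S_3 according as the discriminant disc(f) = -4a^3 - 27b^2 = -4·(52)^3 - 27·(2)^2 = -562540 is or is not a square in Q. Here disc(f) = -562540 is not a perfect square in Q, so the Galois group of f over Q is not contained in A_3 and must be all of S_3. The splitting field has degree |S_3| = 6 over Q, so [K : Q] = 6.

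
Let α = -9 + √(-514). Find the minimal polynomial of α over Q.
m_α(x) = x^2 + 18x + 595

From α + 9 = √(-514), squaring gives (α + 9)^2 = -514, i.e. α^2 + 18α + 81 = -514, so α^2 + 18α + 595 = 0. The discriminant of x^2 + 18x + 595 is (18)^2 - 4·(595) = 324 - 2380 = -2056, and 4·(-514) is not a perfect square in Q since -514 is squarefree and ≠ 1. Hence x^2 + 18x + 595 is irreducible over Q and is the minimal polynomial of α.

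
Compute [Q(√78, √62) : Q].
[Q(√78, √62) : Q] = 4

[Q(√78):Q] = 2 (min poly x^2 - 78, irreducible since 78 is squarefree > 1). For the top step, suppose √62 ∈ Q(√78), say √62 = c + d√78 with c, d ∈ Q. Squaring: 62 = c^2 + 78d^2 + 2cd√78. Since √78 ∉ Q this forces 2cd = 0. If d = 0 then √62 = c ∈ Q, contradicting 62 squarefree > 1. If c = 0 then 62 = 78d^2, so 78·62 = (78d)^2 is a perfect square in Q — but 78·62 = 4836 is not a perfect square (since 78 and 62 are distinct squarefree integers). Contradiction. Hence √62 ∉ Q(√78), so x^2 - 62 stays irreducible over Q(√78) and [Q(√78, √62) : Q(√78)] = 2. By the tower law, [Q(√78, √62) : Q] = 2 · 2 = 4.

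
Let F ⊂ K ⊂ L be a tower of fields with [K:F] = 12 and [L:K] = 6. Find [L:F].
[L:F] = 72

The tower law says that for any tower of field extensions F ⊂ K ⊂ L with finite degrees, [L:F] = [L:K] · [K:F]. Here this gives [L:F] = 6 · 12 = 72.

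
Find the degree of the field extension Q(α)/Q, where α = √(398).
[Q(α):Q] = 2

[Q(α):Q] equals the degree of the minimal polynomial of α. Here α^2 = 398 and x^2 - 398 is irreducible (d = 398 is squarefree, ≠ 1, hence not a square), so deg(m_α) = 2. Thus [Q(α):Q] = 2.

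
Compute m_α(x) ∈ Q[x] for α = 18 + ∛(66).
m_α(x) = x^3 - 54x^2 + 972x - 5898

Set β = α - 18 = ∛(66), so β^3 = 66. Then (α - 18)^3 - 66 = 0, i.e. α is a root of g(x) = (x - 18)^3 - 66 = x^3 - 54x^2 + 972x - 5898. Since g(x) = h(x - 18) where h(x) = x^3 - 66, and h is irreducible over Q (because 66 is not a perfect cube, so h has no rational root, and a monic cubic with no rational root is irreducible), g is also irreducible (irreducibility is preserved under the substitution x → x - 18). Hence m_α(x) = x^3 - 54x^2 + 972x - 5898.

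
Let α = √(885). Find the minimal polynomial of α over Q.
m_α(x) = x^2 - 885

α satisfies α^2 - 885 = 0, so x^2 - 885 annihilates α. Since d = 885 is squarefree and ≠ 1, it is not a perfect square in Q, so x^2 - 885 has no rational root and is therefore irreducible over Q (a degree-2 polynomial over a field is irreducible iff it has no root). Hence m_α(x) = x^2 - 885.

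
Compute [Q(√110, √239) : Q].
[Q(√110, √239) : Q] = 4

[Q(√110):Q] = 2 (min poly x^2 - 110, irreducible since 110 is squarefree > 1). For the top step, suppose √239 ∈ Q(√110), say √239 = c + d√110 with c, d ∈ Q. Squaring: 239 = c^2 + 110d^2 + 2cd√110. Since √110 ∉ Q this forces 2cd = 0. If d = 0 then √239 = c ∈ Q, contradicting 239 squarefree > 1. If c = 0 then 239 = 110d^2, so 110·239 = (110d)^2 is a perfect square in Q — but 110·239 = 26290 is not a perfect square (since 110 and 239 are distinct squarefree integers). Contradiction. Hence √239 ∉ Q(√110), so x^2 - 239 stays irreducible over Q(√110) and [Q(√110, √239) : Q(√110)] = 2. By the tower law, [Q(√110, √239) : Q] = 2 · 2 = 4.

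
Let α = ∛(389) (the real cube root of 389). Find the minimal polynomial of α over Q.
m_α(x) = x^3 - 389

α satisfies α^3 = 389, so x^3 - 389 annihilates α. By the rational root test, a rational root p/q (in lowest terms) of x^3 - 389 would satisfy p^3 = 389 q^3, forcing q = 1 and p^3 = 389; but 389 is not a perfect cube, contradiction. A monic cubic over Q with no rational root is irreducible (any nontrivial factorization would include a linear factor). Hence x^3 - 389 is the minimal polynomial of α, and in particular [Q(α):Q] = 3.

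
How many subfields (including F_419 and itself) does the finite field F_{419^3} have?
F_{419^3} has 2 subfields

The subfields of F_{p^n} are exactly the fields F_{p^d} for d | n (each is the fixed field of the unique index-d subgroup of Gal(F_{p^n}/F_p) ≅ Z/nZ). The divisors of n = 3 are {1, 3}, giving 2 subfields: F_{419^1}, F_{419^3}.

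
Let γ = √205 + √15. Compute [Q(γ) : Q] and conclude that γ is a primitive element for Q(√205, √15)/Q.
[Q(γ) : Q] = 4 (equivalently, Q(γ) = Q(√205, √15))

Obviously Q(γ) ⊆ Q(√205, √15), and [Q(√205, √15):Q] = 4 (since 205, 15 are distinct squarefree integers > 1 with 3075 not a perfect square). To show equality we compute the minimal polynomial of γ. From γ = √205 + √15: γ^2 = 205 + 2√(3075) + 15 = 220 + 2√(3075), so γ^2 - 220 = 2√(3075); squaring, (γ^2 - 220)^2 = 4·3075, i.e. γ^4 - 440γ^2 + 48400 - 12300 = 0, i.e. γ^4 - 440γ^2 + 36100 = 0. So γ is a root of x^4 - 440x^2 + 36100. This polynomial is irreducible over Q: it has no rational root (each ±√205 ± √15 is irrational), and any factorization into two quadratics over Q would force √(3075) ∈ Q (pairing opposite roots) or √205, √15 ∈ Q (other pairings), all impossible. Hence [Q(γ):Q] = 4 = [Q(√205, √15):Q], so Q(γ) = Q(√205, √15).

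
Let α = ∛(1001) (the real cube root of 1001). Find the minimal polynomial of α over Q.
m_α(x) = x^3 - 1001

α satisfies α^3 = 1001, so x^3 - 1001 annihilates α. By the rational root test, a rational root p/q (in lowest terms) of x^3 - 1001 would satisfy p^3 = 1001 q^3, forcing q = 1 and p^3 = 1001; but 1001 is not a perfect cube, contradiction. A monic cubic over Q with no rational root is irreducible (any nontrivial factorization would include a linear factor). Hence x^3 - 1001 is the minimal polynomial of α, and in particular [Q(α):Q] = 3.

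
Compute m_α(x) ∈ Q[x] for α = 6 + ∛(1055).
m_α(x) = x^3 - 18x^2 + 108x - 1271

Set β = α - 6 = ∛(1055), so β^3 = 1055. Then (α - 6)^3 - 1055 = 0, i.e. α is a root of g(x) = (x - 6)^3 - 1055 = x^3 - 18x^2 + 108x - 1271. Since g(x) = h(x - 6) where h(x) = x^3 - 1055, and h is irreducible over Q (because 1055 is not a perfect cube, so h has no rational root, and a monic cubic with no rational root is irreducible), g is also irreducible (irreducibility is preserved under the substitution x → x - 6). Hence m_α(x) = x^3 - 18x^2 + 108x - 1271.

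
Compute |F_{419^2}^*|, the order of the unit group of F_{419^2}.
|F_{419^2}^*| = 175560

F_{419^2} has 419^2 = 175561 elements; its multiplicative group consists of all nonzero elements, so |F_{419^2}^*| = 175561 - 1 = 175560. (It is cyclic since any finite subgroup of the multiplicative group of a field is cyclic.)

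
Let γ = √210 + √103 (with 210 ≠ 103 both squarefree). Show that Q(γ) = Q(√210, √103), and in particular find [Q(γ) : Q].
[Q(γ) : Q] = 4 (equivalently, Q(γ) = Q(√210, √103))

Obviously Q(γ) ⊆ Q(√210, √103), and [Q(√210, √103):Q] = 4 (since 210, 103 are distinct squarefree integers > 1 with 21630 not a perfect square). To show equality we compute the minimal polynomial of γ. From γ = √210 + √103: γ^2 = 210 + 2√(21630) + 103 = 313 + 2√(21630), so γ^2 - 313 = 2√(21630); squaring, (γ^2 - 313)^2 = 4·21630, i.e. γ^4 - 626γ^2 + 97969 - 86520 = 0, i.e. γ^4 - 626γ^2 + 11449 = 0. So γ is a root of x^4 - 626x^2 + 11449. This polynomial is irreducible over Q: it has no rational root (each ±√210 ± √103 is irrational), and any factorization into two quadratics over Q would force √(21630) ∈ Q (pairing opposite roots) or √210, √103 ∈ Q (other pairings), all impossible. Hence [Q(γ):Q] = 4 = [Q(√210, √103):Q], so Q(γ) = Q(√210, √103).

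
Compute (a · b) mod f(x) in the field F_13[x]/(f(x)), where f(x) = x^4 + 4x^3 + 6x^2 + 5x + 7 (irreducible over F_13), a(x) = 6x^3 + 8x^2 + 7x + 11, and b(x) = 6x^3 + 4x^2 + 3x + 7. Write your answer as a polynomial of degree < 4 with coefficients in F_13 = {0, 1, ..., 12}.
a · b ≡ 3x^3 + 12x^2 + 8 (mod f(x))

Multiply in F_13[x]: a(x)·b(x) = (6x^3 + 8x^2 + 7x + 11)·(6x^3 + 4x^2 + 3x + 7) = 10x^6 + 7x^5 + x^4 + 4x^3 + 4x^2 + 4x + 12. This has degree ≥ 4, so divide by f(x) over F_13: 10x^6 + 7x^5 + x^4 + 4x^3 + 4x^2 + 4x + 12 = (10x^2 + 6x + 8)·(x^4 + 4x^3 + 6x^2 + 5x + 7) + (3x^3 + 12x^2 + 8). Hence a·b ≡ 3x^3 + 12x^2 + 8 (mod f). (F_13[x]/(f) is a field with 13^4 = 28561 elements since f is irreducible of degree 4.)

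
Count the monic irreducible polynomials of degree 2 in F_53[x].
There are 1378 monic irreducible polynomials of degree 2 over F_53

Each element of F_{53^2} that lies in no proper subfield is a root of exactly one monic irreducible of degree 2 over F_53, and each such polynomial has 2 distinct roots in F_{53^2}. By Möbius inversion the count is N_53(2) = (1/2) Σ_{d|2} μ(2/d) · 53^d = (1/2)(μ(2)·53^1 + μ(1)·53^2) = 2756/2 = 1378.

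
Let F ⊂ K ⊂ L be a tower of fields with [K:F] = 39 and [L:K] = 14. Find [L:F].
[L:F] = 546

The tower law says that for any tower of field extensions F ⊂ K ⊂ L with finite degrees, [L:F] = [L:K] · [K:F]. Here this gives [L:F] = 14 · 39 = 546.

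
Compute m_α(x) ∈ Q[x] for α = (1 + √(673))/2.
m_α(x) = x^2 - x - 168

From 2α - 1 = √(673), squaring gives (2α - 1)^2 = 673, i.e. 4α^2 - 4α + 1 = 673, so α^2 - α + (1 - 673)/4 = 0. Since 673 ≡ 1 (mod 4), (1 - 673)/4 = -168 ∈ Z. The polynomial x^2 - x - 168 has discriminant 1 - 4·(-168) = 673, which is not a perfect square in Q (d = 673 is squarefree and ≠ 1), so x^2 - x - 168 is irreducible over Q. It is the minimal polynomial of α.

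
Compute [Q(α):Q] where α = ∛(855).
[Q(α):Q] = 3

The minimal polynomial of α is x^3 - 855, irreducible over Q since 855 is not a perfect cube (so x^3 - 855 has no rational root). Hence [Q(α):Q] = deg(m_α) = 3.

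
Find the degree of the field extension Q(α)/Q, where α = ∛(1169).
[Q(α):Q] = 3

The minimal polynomial of α is x^3 - 1169, irreducible over Q since 1169 is not a perfect cube (so x^3 - 1169 has no rational root). Hence [Q(α):Q] = deg(m_α) = 3.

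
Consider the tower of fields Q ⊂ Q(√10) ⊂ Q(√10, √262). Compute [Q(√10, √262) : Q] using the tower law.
[Q(√10, √262) : Q] = 4

[Q(√10):Q] = 2 (min poly x^2 - 10, irreducible since 10 is squarefree > 1). For the top step, suppose √262 ∈ Q(√10), say √262 = c + d√10 with c, d ∈ Q. Squaring: 262 = c^2 + 10d^2 + 2cd√10. Since √10 ∉ Q this forces 2cd = 0. If d = 0 then √262 = c ∈ Q, contradicting 262 squarefree > 1. If c = 0 then 262 = 10d^2, so 10·262 = (10d)^2 is a perfect square in Q — but 10·262 = 2620 is not a perfect square (since 10 and 262 are distinct squarefree integers). Contradiction. Hence √262 ∉ Q(√10), so x^2 - 262 stays irreducible over Q(√10) and [Q(√10, √262) : Q(√10)] = 2. By the tower law, [Q(√10, √262) : Q] = 2 · 2 = 4.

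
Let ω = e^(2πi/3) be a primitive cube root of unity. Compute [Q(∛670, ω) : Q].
[Q(∛670, ω) : Q] = 6

[Q(∛670):Q] = 3 (min poly x^3 - 670, irreducible since 670 is not a perfect cube). [Q(ω):Q] = 2 (min poly x^2 + x + 1). Since Q(∛670) ⊂ R and ω ∉ R, we have ω ∉ Q(∛670), so x^2 + x + 1 remains irreducible over Q(∛670) and [Q(∛670, ω) : Q(∛670)] = 2. By the tower law, [Q(∛670, ω) : Q] = 3 · 2 = 6. (In fact Q(∛670, ω) is the splitting field of x^3 - 670 over Q.)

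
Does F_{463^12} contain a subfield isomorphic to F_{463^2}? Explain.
Yes: F_{463^2} is a subfield of F_{463^12}

F_{p^m} embeds in F_{p^n} iff m | n (since F_{p^n} is the splitting field of x^(p^n) - x, and F_{p^m} ⊂ F_{p^n} forces p^n to be a power of p^m, i.e. m | n; conversely if m | n then every root of x^(p^m) - x is a root of x^(p^n) - x). Here 2 | 12 (since 12 = 6·2), so F_{463^2} is a subfield of F_{463^12}, and [F_{463^12} : F_{463^2}] = 12/2 = 6.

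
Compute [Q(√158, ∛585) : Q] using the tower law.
[Q(√158, ∛585) : Q] = 6

Let L = Q(√158, ∛585). Since Q(√158) ⊂ L and [Q(√158):Q] = 2, the tower law gives 2 | [L:Q]. Likewise Q(∛585) ⊂ L with [Q(∛585):Q] = 3 (because 585 is not a perfect cube), so 3 | [L:Q]. As gcd(2,3) = 1, [L:Q] is divisible by 6. Conversely L is generated over Q by √158 and ∛585, so [L:Q] ≤ 2·3 = 6. Therefore [Q(√158, ∛585) : Q] = 6.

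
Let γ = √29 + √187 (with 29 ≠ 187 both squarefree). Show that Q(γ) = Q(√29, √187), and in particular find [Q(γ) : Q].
[Q(γ) : Q] = 4 (equivalently, Q(γ) = Q(√29, √187))

Obviously Q(γ) ⊆ Q(√29, √187), and [Q(√29, √187):Q] = 4 (since 29, 187 are distinct squarefree integers > 1 with 5423 not a perfect square). To show equality we compute the minimal polynomial of γ. From γ = √29 + √187: γ^2 = 29 + 2√(5423) + 187 = 216 + 2√(5423), so γ^2 - 216 = 2√(5423); squaring, (γ^2 - 216)^2 = 4·5423, i.e. γ^4 - 432γ^2 + 46656 - 21692 = 0, i.e. γ^4 - 432γ^2 + 24964 = 0. So γ is a root of x^4 - 432x^2 + 24964. This polynomial is irreducible over Q: it has no rational root (each ±√29 ± √187 is irrational), and any factorization into two quadratics over Q would force √(5423) ∈ Q (pairing opposite roots) or √29, √187 ∈ Q (other pairings), all impossible. Hence [Q(γ):Q] = 4 = [Q(√29, √187):Q], so Q(γ) = Q(√29, √187).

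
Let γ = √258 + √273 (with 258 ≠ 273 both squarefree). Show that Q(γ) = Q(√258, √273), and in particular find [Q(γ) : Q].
[Q(γ) : Q] = 4 (equivalently, Q(γ) = Q(√258, √273))

Obviously Q(γ) ⊆ Q(√258, √273), and [Q(√258, √273):Q] = 4 (since 258, 273 are distinct squarefree integers > 1 with 70434 not a perfect square). To show equality we compute the minimal polynomial of γ. From γ = √258 + √273: γ^2 = 258 + 2√(70434) + 273 = 531 + 2√(70434), so γ^2 - 531 = 2√(70434); squaring, (γ^2 - 531)^2 = 4·70434, i.e. γ^4 - 1062γ^2 + 281961 - 281736 = 0, i.e. γ^4 - 1062γ^2 + 225 = 0. So γ is a root of x^4 - 1062x^2 + 225. This polynomial is irreducible over Q: it has no rational root (each ±√258 ± √273 is irrational), and any factorization into two quadratics over Q would force √(70434) ∈ Q (pairing opposite roots) or √258, √273 ∈ Q (other pairings), all impossible. Hence [Q(γ):Q] = 4 = [Q(√258, √273):Q], so Q(γ) = Q(√258, √273).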